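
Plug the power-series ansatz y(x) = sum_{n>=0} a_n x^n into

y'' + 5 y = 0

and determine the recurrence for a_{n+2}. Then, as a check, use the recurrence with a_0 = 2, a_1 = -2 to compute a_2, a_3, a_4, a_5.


Substitute y = sum_n a_n x^n into y'' + (const) y = 0.
y''(x) = sum_{n>=0} (n+2)(n+1) a_{n+2} x^n.
The ODE becomes sum_n [(n+2)(n+1) a_{n+2} + 5 a_n] x^n = 0.
Setting each coefficient to zero gives the recurrence:
  (n+2)(n+1) a_{n+2} + 5 a_n = 0,
  a_{n+2} = -5 / ((n+1)(n+2)) a_n.

Check with a_0 = 2, a_1 = -2 (apply the recurrence for n = 0, 1, 2, 3): a_0 = 2, a_1 = -2, a_2 = -5, a_3 = 5/3, a_4 = 25/12, a_5 = -5/12.

a_{n+2} = -5/((n+1)(n+2)) * a_n; check: a_0 = 2, a_1 = -2, a_2 = -5, a_3 = 5/3, a_4 = 25/12, a_5 = -5/12


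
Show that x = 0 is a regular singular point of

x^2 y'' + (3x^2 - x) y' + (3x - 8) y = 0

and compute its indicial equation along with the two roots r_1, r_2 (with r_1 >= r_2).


Divide by x^2 to reach normal form y'' + P_1(x) y' + P_2(x) y = 0 with P_1(x) = 3 - 1/x and P_2(x) = 3/x - 8/x^2.
x = 0 is a singular point because the y'-coefficient 3 - 1/x has a pole at x = 0 and the y-coefficient 3/x - 8/x^2 has a pole at x = 0.
It is a regular singular point because x P_1(x) = p(x) = 3x - 1 and x^2 P_2(x) = q(x) = 3x - 8 are polynomials, hence analytic at x = 0.
p(0) = -1,  q(0) = -8.
Indicial equation: r(r-1) + p(0) r + q(0) = 0, i.e. r^2 + (p(0) - 1) r + q(0) = 0, i.e. r^2 - 2 r - 8 = 0.
Discriminant: (-2)^2 - 4(-8) = 36, so r = (2 ± 6)/2.
Solving: r_1 = 4, r_2 = -2.

indicial: r^2 - 2 r - 8 = 0; roots r_1 = 4, r_2 = -2


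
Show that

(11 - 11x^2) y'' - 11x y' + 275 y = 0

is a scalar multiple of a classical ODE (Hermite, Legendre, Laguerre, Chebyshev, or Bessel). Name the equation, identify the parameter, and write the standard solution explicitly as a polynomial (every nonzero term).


All three coefficients share the factor 11; dividing through by 11 gives  (1 - x^2) y'' - x y' + 25 y = 0.
This matches the Chebyshev equation (1 - x^2) y'' - x y' + n^2 y = 0 (note the -x y' term, not -2x y') with n^2 = 25, so n = 5; the polynomial solution is T_5(x).
With y = sum_k a_k x^k, matching x^k gives (k+2)(k+1) a_{k+2} = (k^2 - n^2) a_k = (k - 5)(k + 5) a_k. The right side vanishes at k = 5, so the series with the parity of 5 terminates at degree 5.
Standard normalization: leading coefficient of T_n is 2^(n-1), so a_5 = 2^4 = 16. Work downward with a_k = (k+1)(k+2) a_{k+2} / ((k - 5)(k + 5)):
  a_3 = (4)(5)(16) / ((3 - 5)(3 + 5)) = 320/(-16) = -20
  a_1 = (2)(3)(-20) / ((1 - 5)(1 + 5)) = -120/(-24) = 5
Hence T_5(x) = 16 x^5 - 20 x^3 + 5 x.

T_5(x); series = 16 x^5 - 20 x^3 + 5 x


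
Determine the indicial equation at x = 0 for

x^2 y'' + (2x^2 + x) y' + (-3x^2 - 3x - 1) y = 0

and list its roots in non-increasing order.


Divide by x^2 to reach normal form y'' + P_1(x) y' + P_2(x) y = 0 with P_1(x) = 2 + 1/x and P_2(x) = -3 - 3/x - 1/x^2.
x = 0 is a singular point because the y'-coefficient 2 + 1/x has a pole at x = 0 and the y-coefficient -3 - 3/x - 1/x^2 has a pole at x = 0.
It is a regular singular point because x P_1(x) = p(x) = 2x + 1 and x^2 P_2(x) = q(x) = -3x^2 - 3x - 1 are polynomials, hence analytic at x = 0.
p(0) = 1,  q(0) = -1.
Indicial equation: r(r-1) + p(0) r + q(0) = 0, i.e. r^2 + (p(0) - 1) r + q(0) = 0, i.e. r^2 - 1 = 0.
Discriminant: (0)^2 - 4(-1) = 4, so r = (0 ± 2)/2.
Solving: r_1 = 1, r_2 = -1.

indicial: r^2 - 1 = 0; roots r_1 = 1, r_2 = -1


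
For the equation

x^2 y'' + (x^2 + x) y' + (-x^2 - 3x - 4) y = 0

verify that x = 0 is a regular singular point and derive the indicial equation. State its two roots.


Divide by x^2 to reach normal form y'' + P_1(x) y' + P_2(x) y = 0 with P_1(x) = 1 + 1/x and P_2(x) = -1 - 3/x - 4/x^2.
x = 0 is a singular point because the y'-coefficient 1 + 1/x has a pole at x = 0 and the y-coefficient -1 - 3/x - 4/x^2 has a pole at x = 0.
It is a regular singular point because x P_1(x) = p(x) = x + 1 and x^2 P_2(x) = q(x) = -x^2 - 3x - 4 are polynomials, hence analytic at x = 0.
p(0) = 1,  q(0) = -4.
Indicial equation: r(r-1) + p(0) r + q(0) = 0, i.e. r^2 + (p(0) - 1) r + q(0) = 0, i.e. r^2 - 4 = 0.
Discriminant: (0)^2 - 4(-4) = 16, so r = (0 ± 4)/2.
Solving: r_1 = 2, r_2 = -2.

indicial: r^2 - 4 = 0; roots r_1 = 2, r_2 = -2


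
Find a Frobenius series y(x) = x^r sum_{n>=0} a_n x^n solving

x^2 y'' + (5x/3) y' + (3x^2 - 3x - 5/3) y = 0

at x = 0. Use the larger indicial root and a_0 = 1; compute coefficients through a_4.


Write in Frobenius form y'' + (p(x)/x) y' + (q(x)/x^2) y = 0:
  p(x) = 5/3,  q(x) = 3x^2 - 3x - 5/3.
Indicial equation: r(r-1) + (5/3) r + (-5/3) = 0 -> roots r_1 = 1, r_2 = -5/3.
Take r = r_1 = 1. Let y(x) = x^r sum_{n>=0} a_n x^n with a_0 = 1.
Substitute y = x^r sum a_n x^n and match x^{r+n}. The recurrence is
  D(n) a_n - 3 a_{n-1} + 3 a_{n-2} = 0,  where D(n) = (r+n)(r+n-1) + (5/3)(r+n) + (-5/3).
  a_n = [3 a_{n-1} - 3 a_{n-2}] / D(n).
Since the indicial polynomial factors as (r - r_1)(r - r_2), D(n) = (r_1 + n - r_1)(r_1 + n - r_2) = n(n + 8/3).
Evaluating step by step (a_0 = 1):
  n = 1: D(1) = 1(1 + 8/3) = 11/3; numerator = 3(1) = 3; a_1 = (3)/(11/3) = 9/11
  n = 2: D(2) = 2(2 + 8/3) = 28/3; numerator = 3(9/11) - 3(1) = -6/11; a_2 = (-6/11)/(28/3) = -9/154
  n = 3: D(3) = 3(3 + 8/3) = 17; numerator = 3(-9/154) - 3(9/11) = -405/154; a_3 = (-405/154)/(17) = -405/2618
  n = 4: D(4) = 4(4 + 8/3) = 80/3; numerator = 3(-405/2618) - 3(-9/154) = -54/187; a_4 = (-54/187)/(80/3) = -81/7480

r = 1; a_0 = 1; a_1 = 9/11; a_2 = -9/154; a_3 = -405/2618; a_4 = -81/7480


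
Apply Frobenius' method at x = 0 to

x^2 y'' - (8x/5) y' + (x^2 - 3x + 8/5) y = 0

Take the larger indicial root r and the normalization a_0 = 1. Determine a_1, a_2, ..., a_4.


Write in Frobenius form y'' + (p(x)/x) y' + (q(x)/x^2) y = 0:
  p(x) = -8/5,  q(x) = x^2 - 3x + 8/5.
Indicial equation: r(r-1) + (-8/5) r + (8/5) = 0 -> roots r_1 = 8/5, r_2 = 1.
Take r = r_1 = 8/5. Let y(x) = x^r sum_{n>=0} a_n x^n with a_0 = 1.
Substitute y = x^r sum a_n x^n and match x^{r+n}. The recurrence is
  D(n) a_n - 3 a_{n-1} + 1 a_{n-2} = 0,  where D(n) = (r+n)(r+n-1) + (-8/5)(r+n) + (8/5).
  a_n = [3 a_{n-1} - 1 a_{n-2}] / D(n).
Since the indicial polynomial factors as (r - r_1)(r - r_2), D(n) = (r_1 + n - r_1)(r_1 + n - r_2) = n(n + 3/5).
Evaluating step by step (a_0 = 1):
  n = 1: D(1) = 1(1 + 3/5) = 8/5; numerator = 3(1) = 3; a_1 = (3)/(8/5) = 15/8
  n = 2: D(2) = 2(2 + 3/5) = 26/5; numerator = 3(15/8) - 1(1) = 37/8; a_2 = (37/8)/(26/5) = 185/208
  n = 3: D(3) = 3(3 + 3/5) = 54/5; numerator = 3(185/208) - 1(15/8) = 165/208; a_3 = (165/208)/(54/5) = 275/3744
  n = 4: D(4) = 4(4 + 3/5) = 92/5; numerator = 3(275/3744) - 1(185/208) = -835/1248; a_4 = (-835/1248)/(92/5) = -4175/114816

r = 8/5; a_0 = 1; a_1 = 15/8; a_2 = 185/208; a_3 = 275/3744; a_4 = -4175/114816


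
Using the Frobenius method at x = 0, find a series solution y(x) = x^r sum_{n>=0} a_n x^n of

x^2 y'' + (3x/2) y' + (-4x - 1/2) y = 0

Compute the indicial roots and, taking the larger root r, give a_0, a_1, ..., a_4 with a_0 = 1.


Write in Frobenius form y'' + (p(x)/x) y' + (q(x)/x^2) y = 0:
  p(x) = 3/2,  q(x) = -4x - 1/2.
Indicial equation: r(r-1) + (3/2) r + (-1/2) = 0 -> roots r_1 = 1/2, r_2 = -1.
Take r = r_1 = 1/2. Let y(x) = x^r sum_{n>=0} a_n x^n with a_0 = 1.
Substitute y = x^r sum a_n x^n and match x^{r+n}. The recurrence is
  D(n) a_n - 4 a_{n-1} = 0,  where D(n) = (r+n)(r+n-1) + (3/2)(r+n) + (-1/2).
  a_n = 4 / D(n) * a_{n-1}.
Since the indicial polynomial factors as (r - r_1)(r - r_2), D(n) = (r_1 + n - r_1)(r_1 + n - r_2) = n(n + 3/2).
Evaluating step by step (a_0 = 1):
  n = 1: D(1) = 1(1 + 3/2) = 5/2; numerator = 4(1) = 4; a_1 = (4)/(5/2) = 8/5
  n = 2: D(2) = 2(2 + 3/2) = 7; numerator = 4(8/5) = 32/5; a_2 = (32/5)/(7) = 32/35
  n = 3: D(3) = 3(3 + 3/2) = 27/2; numerator = 4(32/35) = 128/35; a_3 = (128/35)/(27/2) = 256/945
  n = 4: D(4) = 4(4 + 3/2) = 22; numerator = 4(256/945) = 1024/945; a_4 = (1024/945)/(22) = 512/10395

r = 1/2; a_0 = 1; a_1 = 8/5; a_2 = 32/35; a_3 = 256/945; a_4 = 512/10395


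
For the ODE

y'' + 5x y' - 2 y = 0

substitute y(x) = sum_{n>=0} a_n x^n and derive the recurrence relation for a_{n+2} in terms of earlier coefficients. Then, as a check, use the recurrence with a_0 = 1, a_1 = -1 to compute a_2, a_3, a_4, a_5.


Substitute y = sum_n a_n x^n.
y''(x) has coefficient (n+2)(n+1) a_{n+2} at x^n;
5 x y'(x) has coefficient 5 n a_n at x^n (shift);
-2 y(x) has coefficient -2 a_n at x^n.
Matching x^n: (n+2)(n+1) a_{n+2} + (5n - 2) a_n = 0.
Thus a_{n+2} = (-5n + 2) / ((n+1)(n+2)) * a_n.

Check with a_0 = 1, a_1 = -1 (apply the recurrence for n = 0, 1, 2, 3): a_0 = 1, a_1 = -1, a_2 = 1, a_3 = 1/2, a_4 = -2/3, a_5 = -13/40.

a_(n+2) = (-5n + 2) / ((n+1)(n+2)) * a_n; check: a_0 = 1, a_1 = -1, a_2 = 1, a_3 = 1/2, a_4 = -2/3, a_5 = -13/40


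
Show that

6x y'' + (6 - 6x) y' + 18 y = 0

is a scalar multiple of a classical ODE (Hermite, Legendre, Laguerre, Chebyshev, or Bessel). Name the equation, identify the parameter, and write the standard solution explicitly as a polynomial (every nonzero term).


All three coefficients share the factor 6; dividing through by 6 gives  x y'' + (1 - x) y' + 3 y = 0.
This matches the Laguerre equation x y'' + (1 - x) y' + n y = 0 with n = 3; the polynomial solution is L_3(x).
With y = sum_k a_k x^k, matching x^k gives (k+1)k a_{k+1} + (k+1) a_{k+1} - k a_k + n a_k = 0, i.e. (k+1)^2 a_{k+1} = (k - n) a_k = (k - 3) a_k. The right side vanishes at k = 3, so the series terminates at degree 3.
Standard normalization L_n(0) = 1 gives a_0 = 1. Work upward with a_{k+1} = (k - 3) a_k / (k+1)^2:
  a_1 = (0 - 3)(1) / 1^2 = -3/1 = -3
  a_2 = (1 - 3)(-3) / 2^2 = 6/4 = 3/2
  a_3 = (2 - 3)(3/2) / 3^2 = (-3/2)/9 = -1/6
Hence L_3(x) = -x^3/6 + 3 x^2/2 - 3 x + 1.

L_3(x); series = -x^3/6 + 3 x^2/2 - 3 x + 1


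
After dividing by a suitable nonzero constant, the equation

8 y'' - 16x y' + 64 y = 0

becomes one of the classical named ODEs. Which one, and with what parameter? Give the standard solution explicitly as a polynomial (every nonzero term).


All three coefficients share the factor 8; dividing through by 8 gives  y'' - 2x y' + 8 y = 0.
This matches the Hermite equation y'' - 2x y' + 2n y = 0 with 2n = 8, so n = 4; the polynomial solution is H_4(x).
With y = sum_k a_k x^k, matching x^k gives (k+2)(k+1) a_{k+2} = 2(k - n) a_k = 2(k - 4) a_k. The right side vanishes at k = 4, so the series with the parity of 4 terminates at degree 4.
Standard normalization: leading coefficient of H_n is 2^n, so a_4 = 2^4 = 16. Work downward with a_k = (k+1)(k+2) a_{k+2} / (2(k - n)):
  a_2 = (3)(4)(16) / (2(2 - 4)) = 192/(-4) = -48
  a_0 = (1)(2)(-48) / (2(0 - 4)) = -96/(-8) = 12
Hence H_4(x) = 16 x^4 - 48 x^2 + 12.

H_4(x); series = 16 x^4 - 48 x^2 + 12


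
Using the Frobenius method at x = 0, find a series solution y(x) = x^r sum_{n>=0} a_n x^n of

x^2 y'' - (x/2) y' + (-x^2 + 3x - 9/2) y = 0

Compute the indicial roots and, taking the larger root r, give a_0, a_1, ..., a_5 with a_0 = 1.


Write in Frobenius form y'' + (p(x)/x) y' + (q(x)/x^2) y = 0:
  p(x) = -1/2,  q(x) = -x^2 + 3x - 9/2.
Indicial equation: r(r-1) + (-1/2) r + (-9/2) = 0 -> roots r_1 = 3, r_2 = -3/2.
Take r = r_1 = 3. Let y(x) = x^r sum_{n>=0} a_n x^n with a_0 = 1.
Substitute y = x^r sum a_n x^n and match x^{r+n}. The recurrence is
  D(n) a_n + 3 a_{n-1} - 1 a_{n-2} = 0,  where D(n) = (r+n)(r+n-1) + (-1/2)(r+n) + (-9/2).
  a_n = [-3 a_{n-1} + 1 a_{n-2}] / D(n).
Since the indicial polynomial factors as (r - r_1)(r - r_2), D(n) = (r_1 + n - r_1)(r_1 + n - r_2) = n(n + 9/2).
Evaluating step by step (a_0 = 1):
  n = 1: D(1) = 1(1 + 9/2) = 11/2; numerator = -3(1) = -3; a_1 = (-3)/(11/2) = -6/11
  n = 2: D(2) = 2(2 + 9/2) = 13; numerator = -3(-6/11) + 1(1) = 29/11; a_2 = (29/11)/(13) = 29/143
  n = 3: D(3) = 3(3 + 9/2) = 45/2; numerator = -3(29/143) + 1(-6/11) = -15/13; a_3 = (-15/13)/(45/2) = -2/39
  n = 4: D(4) = 4(4 + 9/2) = 34; numerator = -3(-2/39) + 1(29/143) = 51/143; a_4 = (51/143)/(34) = 3/286
  n = 5: D(5) = 5(5 + 9/2) = 95/2; numerator = -3(3/286) + 1(-2/39) = -71/858; a_5 = (-71/858)/(95/2) = -71/40755

r = 3; a_0 = 1; a_1 = -6/11; a_2 = 29/143; a_3 = -2/39; a_4 = 3/286; a_5 = -71/40755


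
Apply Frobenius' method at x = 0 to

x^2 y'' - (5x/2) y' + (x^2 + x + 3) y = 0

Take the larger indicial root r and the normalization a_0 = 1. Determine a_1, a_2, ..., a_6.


Write in Frobenius form y'' + (p(x)/x) y' + (q(x)/x^2) y = 0:
  p(x) = -5/2,  q(x) = x^2 + x + 3.
Indicial equation: r(r-1) + (-5/2) r + (3) = 0 -> roots r_1 = 2, r_2 = 3/2.
Take r = r_1 = 2. Let y(x) = x^r sum_{n>=0} a_n x^n with a_0 = 1.
Substitute y = x^r sum a_n x^n and match x^{r+n}. The recurrence is
  D(n) a_n + 1 a_{n-1} + 1 a_{n-2} = 0,  where D(n) = (r+n)(r+n-1) + (-5/2)(r+n) + (3).
  a_n = [-1 a_{n-1} - 1 a_{n-2}] / D(n).
Since the indicial polynomial factors as (r - r_1)(r - r_2), D(n) = (r_1 + n - r_1)(r_1 + n - r_2) = n(n + 1/2).
Evaluating step by step (a_0 = 1):
  n = 1: D(1) = 1(1 + 1/2) = 3/2; numerator = -1(1) = -1; a_1 = (-1)/(3/2) = -2/3
  n = 2: D(2) = 2(2 + 1/2) = 5; numerator = -1(-2/3) - 1(1) = -1/3; a_2 = (-1/3)/(5) = -1/15
  n = 3: D(3) = 3(3 + 1/2) = 21/2; numerator = -1(-1/15) - 1(-2/3) = 11/15; a_3 = (11/15)/(21/2) = 22/315
  n = 4: D(4) = 4(4 + 1/2) = 18; numerator = -1(22/315) - 1(-1/15) = -1/315; a_4 = (-1/315)/(18) = -1/5670
  n = 5: D(5) = 5(5 + 1/2) = 55/2; numerator = -1(-1/5670) - 1(22/315) = -79/1134; a_5 = (-79/1134)/(55/2) = -79/31185
  n = 6: D(6) = 6(6 + 1/2) = 39; numerator = -1(-79/31185) - 1(-1/5670) = 169/62370; a_6 = (169/62370)/(39) = 13/187110

r = 2; a_0 = 1; a_1 = -2/3; a_2 = -1/15; a_3 = 22/315; a_4 = -1/5670; a_5 = -79/31185; a_6 = 13/187110


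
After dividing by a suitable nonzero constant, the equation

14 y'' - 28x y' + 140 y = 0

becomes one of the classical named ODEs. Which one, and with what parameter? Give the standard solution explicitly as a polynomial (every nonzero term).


All three coefficients share the factor 14; dividing through by 14 gives  y'' - 2x y' + 10 y = 0.
This matches the Hermite equation y'' - 2x y' + 2n y = 0 with 2n = 10, so n = 5; the polynomial solution is H_5(x).
With y = sum_k a_k x^k, matching x^k gives (k+2)(k+1) a_{k+2} = 2(k - n) a_k = 2(k - 5) a_k. The right side vanishes at k = 5, so the series with the parity of 5 terminates at degree 5.
Standard normalization: leading coefficient of H_n is 2^n, so a_5 = 2^5 = 32. Work downward with a_k = (k+1)(k+2) a_{k+2} / (2(k - n)):
  a_3 = (4)(5)(32) / (2(3 - 5)) = 640/(-4) = -160
  a_1 = (2)(3)(-160) / (2(1 - 5)) = -960/(-8) = 120
Hence H_5(x) = 32 x^5 - 160 x^3 + 120 x.

H_5(x); series = 32 x^5 - 160 x^3 + 120 x


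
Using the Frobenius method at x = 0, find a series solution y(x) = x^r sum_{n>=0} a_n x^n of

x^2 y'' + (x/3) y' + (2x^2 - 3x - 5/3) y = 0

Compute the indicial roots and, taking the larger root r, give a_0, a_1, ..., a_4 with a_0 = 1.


Write in Frobenius form y'' + (p(x)/x) y' + (q(x)/x^2) y = 0:
  p(x) = 1/3,  q(x) = 2x^2 - 3x - 5/3.
Indicial equation: r(r-1) + (1/3) r + (-5/3) = 0 -> roots r_1 = 5/3, r_2 = -1.
Take r = r_1 = 5/3. Let y(x) = x^r sum_{n>=0} a_n x^n with a_0 = 1.
Substitute y = x^r sum a_n x^n and match x^{r+n}. The recurrence is
  D(n) a_n - 3 a_{n-1} + 2 a_{n-2} = 0,  where D(n) = (r+n)(r+n-1) + (1/3)(r+n) + (-5/3).
  a_n = [3 a_{n-1} - 2 a_{n-2}] / D(n).
Since the indicial polynomial factors as (r - r_1)(r - r_2), D(n) = (r_1 + n - r_1)(r_1 + n - r_2) = n(n + 8/3).
Evaluating step by step (a_0 = 1):
  n = 1: D(1) = 1(1 + 8/3) = 11/3; numerator = 3(1) = 3; a_1 = (3)/(11/3) = 9/11
  n = 2: D(2) = 2(2 + 8/3) = 28/3; numerator = 3(9/11) - 2(1) = 5/11; a_2 = (5/11)/(28/3) = 15/308
  n = 3: D(3) = 3(3 + 8/3) = 17; numerator = 3(15/308) - 2(9/11) = -459/308; a_3 = (-459/308)/(17) = -27/308
  n = 4: D(4) = 4(4 + 8/3) = 80/3; numerator = 3(-27/308) - 2(15/308) = -111/308; a_4 = (-111/308)/(80/3) = -333/24640

r = 5/3; a_0 = 1; a_1 = 9/11; a_2 = 15/308; a_3 = -27/308; a_4 = -333/24640


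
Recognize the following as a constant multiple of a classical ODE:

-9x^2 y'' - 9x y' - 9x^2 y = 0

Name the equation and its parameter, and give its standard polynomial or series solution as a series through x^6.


All three coefficients share the factor -9; dividing through by -9 gives  x^2 y'' + x y' + x^2 y = 0.
This matches the Bessel equation x^2 y'' + x y' + (x^2 - nu^2) y = 0 with nu^2 = 0, so nu = 0; the solution bounded at x = 0 is J_0(x).
Frobenius at x = 0: indicial roots ±nu; for r = nu the recurrence k(k + 2nu) c_k = -c_{k-2} gives the standard series J_nu(x) = sum_{k>=0} (-1)^k / (k! (k+nu)!) (x/2)^(2k+nu). Evaluate the first 4 terms:
  k = 0: (-1)^0 / (0! * 0! * 2^0) x^0 = 1/(1*1*1) x^0 = (1) x^0
  k = 1: (-1)^1 / (1! * 1! * 2^2) x^2 = -1/(1*1*4) x^2 = (-1/4) x^2
  k = 2: (-1)^2 / (2! * 2! * 2^4) x^4 = 1/(2*2*16) x^4 = (1/64) x^4
  k = 3: (-1)^3 / (3! * 3! * 2^6) x^6 = -1/(6*6*64) x^6 = (-1/2304) x^6
Hence J_0(x) = -x^6/2304 + x^4/64 - x^2/4 + 1 + ....

J_0(x); series = -x^6/2304 + x^4/64 - x^2/4 + 1


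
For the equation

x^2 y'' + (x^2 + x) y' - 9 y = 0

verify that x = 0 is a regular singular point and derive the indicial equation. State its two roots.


Divide by x^2 to reach normal form y'' + P_1(x) y' + P_2(x) y = 0 with P_1(x) = 1 + 1/x and P_2(x) = -9/x^2.
x = 0 is a singular point because the y'-coefficient 1 + 1/x has a pole at x = 0 and the y-coefficient -9/x^2 has a pole at x = 0.
It is a regular singular point because x P_1(x) = p(x) = x + 1 and x^2 P_2(x) = q(x) = -9 are polynomials, hence analytic at x = 0.
p(0) = 1,  q(0) = -9.
Indicial equation: r(r-1) + p(0) r + q(0) = 0, i.e. r^2 + (p(0) - 1) r + q(0) = 0, i.e. r^2 - 9 = 0.
Discriminant: (0)^2 - 4(-9) = 36, so r = (0 ± 6)/2.
Solving: r_1 = 3, r_2 = -3.

indicial: r^2 - 9 = 0; roots r_1 = 3, r_2 = -3


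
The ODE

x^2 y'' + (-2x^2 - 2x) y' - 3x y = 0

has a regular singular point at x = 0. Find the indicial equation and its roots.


Divide by x^2 to reach normal form y'' + P_1(x) y' + P_2(x) y = 0 with P_1(x) = -2 - 2/x and P_2(x) = -3/x.
x = 0 is a singular point because the y'-coefficient -2 - 2/x has a pole at x = 0 and the y-coefficient -3/x has a pole at x = 0.
It is a regular singular point because x P_1(x) = p(x) = -2x - 2 and x^2 P_2(x) = q(x) = -3x are polynomials, hence analytic at x = 0.
p(0) = -2,  q(0) = 0.
Indicial equation: r(r-1) + p(0) r + q(0) = 0, i.e. r^2 + (p(0) - 1) r + q(0) = 0, i.e. r^2 - 3 r = 0.
Discriminant: (-3)^2 - 4(0) = 9, so r = (3 ± 3)/2.
Solving: r_1 = 3, r_2 = 0.

indicial: r^2 - 3 r = 0; roots r_1 = 3, r_2 = 0


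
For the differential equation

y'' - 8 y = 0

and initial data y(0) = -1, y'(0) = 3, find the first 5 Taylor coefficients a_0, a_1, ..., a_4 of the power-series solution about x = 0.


Ansatz: y(x) = sum_{n>=0} a_n x^n, so y'(x) = sum_{n>=1} n a_n x^(n-1) and y''(x) = sum_{n>=2} n(n-1) a_n x^(n-2).
Substitute into P(x) y'' + Q(x) y' + R(x) y = 0 with P(x) = 1, Q(x) = 0, R(x) = -8, and match powers of x.
Initial conditions: a_0 = -1, a_1 = 3.
Setting the coefficient of each power of x to zero and solving order by order (substituting the coefficients already found):
  x^0: 2 a_2 - 8 a_0 = 0  ->  2 a_2 = 8 a_0 = -8  ->  a_2 = -4
  x^1: 6 a_3 - 8 a_1 = 0  ->  6 a_3 = 8 a_1 = 24  ->  a_3 = 4
  x^2: 12 a_4 - 8 a_2 = 0  ->  12 a_4 = 8 a_2 = -32  ->  a_4 = -8/3
Truncated series: y(x) = -1 + 3 x - 4 x^2 + 4 x^3 - (8/3) x^4 + O(x^5).

a_0 = -1; a_1 = 3; a_2 = -4; a_3 = 4; a_4 = -8/3


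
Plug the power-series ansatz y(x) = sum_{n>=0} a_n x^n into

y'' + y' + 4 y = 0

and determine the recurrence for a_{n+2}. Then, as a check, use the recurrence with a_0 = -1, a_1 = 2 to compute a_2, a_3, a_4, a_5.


Substitute y = sum_n a_n x^n.
y''(x) has coefficient (n+2)(n+1) a_{n+2} at x^n;
y'(x) has coefficient (n+1) a_{n+1} at x^n;
4 y(x) has coefficient 4 a_n at x^n.
Matching x^n: (n+2)(n+1) a_{n+2} + (n+1) a_{n+1} + 4 a_n = 0.
Thus a_{n+2} = [-(n+1) a_{n+1} - 4 a_n] / ((n+1)(n+2)).

Check with a_0 = -1, a_1 = 2 (apply the recurrence for n = 0, 1, 2, 3): a_0 = -1, a_1 = 2, a_2 = 1, a_3 = -5/3, a_4 = 1/12, a_5 = 19/60.

a_(n+2) = [-(n+1) a_(n+1) - 4 a_n] / ((n+1)(n+2)); check: a_0 = -1, a_1 = 2, a_2 = 1, a_3 = -5/3, a_4 = 1/12, a_5 = 19/60


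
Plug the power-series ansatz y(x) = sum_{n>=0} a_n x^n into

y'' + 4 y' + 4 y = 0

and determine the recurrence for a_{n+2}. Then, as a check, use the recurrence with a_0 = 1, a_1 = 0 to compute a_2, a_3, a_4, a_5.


Substitute y = sum_n a_n x^n.
y''(x) has coefficient (n+2)(n+1) a_{n+2} at x^n;
4 y'(x) has coefficient 4 (n+1) a_{n+1} at x^n;
4 y(x) has coefficient 4 a_n at x^n.
Matching x^n: (n+2)(n+1) a_{n+2} + 4 (n+1) a_{n+1} + 4 a_n = 0.
Thus a_{n+2} = [-4 (n+1) a_{n+1} - 4 a_n] / ((n+1)(n+2)).

Check with a_0 = 1, a_1 = 0 (apply the recurrence for n = 0, 1, 2, 3): a_0 = 1, a_1 = 0, a_2 = -2, a_3 = 8/3, a_4 = -2, a_5 = 16/15.

a_(n+2) = [-4 (n+1) a_(n+1) - 4 a_n] / ((n+1)(n+2)); check: a_0 = 1, a_1 = 0, a_2 = -2, a_3 = 8/3, a_4 = -2, a_5 = 16/15


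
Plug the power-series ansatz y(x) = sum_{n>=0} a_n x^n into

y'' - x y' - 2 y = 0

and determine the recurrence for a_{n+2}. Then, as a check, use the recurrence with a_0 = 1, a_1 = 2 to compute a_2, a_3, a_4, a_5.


Substitute y = sum_n a_n x^n.
y''(x) has coefficient (n+2)(n+1) a_{n+2} at x^n;
-x y'(x) has coefficient -n a_n at x^n (shift);
-2 y(x) has coefficient -2 a_n at x^n.
Matching x^n: (n+2)(n+1) a_{n+2} + (-n - 2) a_n = 0.
Thus a_{n+2} = (n + 2) / ((n+1)(n+2)) * a_n.

Check with a_0 = 1, a_1 = 2 (apply the recurrence for n = 0, 1, 2, 3): a_0 = 1, a_1 = 2, a_2 = 1, a_3 = 1, a_4 = 1/3, a_5 = 1/4.

a_(n+2) = (n + 2) / ((n+1)(n+2)) * a_n; check: a_0 = 1, a_1 = 2, a_2 = 1, a_3 = 1, a_4 = 1/3, a_5 = 1/4


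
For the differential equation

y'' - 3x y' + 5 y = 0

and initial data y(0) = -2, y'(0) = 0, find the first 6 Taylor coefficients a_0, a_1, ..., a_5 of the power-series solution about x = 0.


Ansatz: y(x) = sum_{n>=0} a_n x^n, so y'(x) = sum_{n>=1} n a_n x^(n-1) and y''(x) = sum_{n>=2} n(n-1) a_n x^(n-2).
Substitute into P(x) y'' + Q(x) y' + R(x) y = 0 with P(x) = 1, Q(x) = -3x, R(x) = 5, and match powers of x.
Initial conditions: a_0 = -2, a_1 = 0.
Setting the coefficient of each power of x to zero and solving order by order (substituting the coefficients already found):
  x^0: 2 a_2 + 5 a_0 = 0  ->  2 a_2 = -5 a_0 = 10  ->  a_2 = 5
  x^1: 6 a_3 + 2 a_1 = 0  ->  6 a_3 = -2 a_1 = 0  ->  a_3 = 0
  x^2: 12 a_4 - a_2 = 0  ->  12 a_4 = a_2 = 5  ->  a_4 = 5/12
  x^3: 20 a_5 - 4 a_3 = 0  ->  20 a_5 = 4 a_3 = 0  ->  a_5 = 0
Truncated series: y(x) = -2 + 5 x^2 + (5/12) x^4 + O(x^6).

a_0 = -2; a_1 = 0; a_2 = 5; a_3 = 0; a_4 = 5/12; a_5 = 0


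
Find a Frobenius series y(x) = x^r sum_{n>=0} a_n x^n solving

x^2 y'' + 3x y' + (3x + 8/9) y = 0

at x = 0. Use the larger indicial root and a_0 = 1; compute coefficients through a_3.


Write in Frobenius form y'' + (p(x)/x) y' + (q(x)/x^2) y = 0:
  p(x) = 3,  q(x) = 3x + 8/9.
Indicial equation: r(r-1) + (3) r + (8/9) = 0 -> roots r_1 = -2/3, r_2 = -4/3.
Take r = r_1 = -2/3. Let y(x) = x^r sum_{n>=0} a_n x^n with a_0 = 1.
Substitute y = x^r sum a_n x^n and match x^{r+n}. The recurrence is
  D(n) a_n + 3 a_{n-1} = 0,  where D(n) = (r+n)(r+n-1) + (3)(r+n) + (8/9).
  a_n = -3 / D(n) * a_{n-1}.
Since the indicial polynomial factors as (r - r_1)(r - r_2), D(n) = (r_1 + n - r_1)(r_1 + n - r_2) = n(n + 2/3).
Evaluating step by step (a_0 = 1):
  n = 1: D(1) = 1(1 + 2/3) = 5/3; numerator = -3(1) = -3; a_1 = (-3)/(5/3) = -9/5
  n = 2: D(2) = 2(2 + 2/3) = 16/3; numerator = -3(-9/5) = 27/5; a_2 = (27/5)/(16/3) = 81/80
  n = 3: D(3) = 3(3 + 2/3) = 11; numerator = -3(81/80) = -243/80; a_3 = (-243/80)/(11) = -243/880

r = -2/3; a_0 = 1; a_1 = -9/5; a_2 = 81/80; a_3 = -243/880


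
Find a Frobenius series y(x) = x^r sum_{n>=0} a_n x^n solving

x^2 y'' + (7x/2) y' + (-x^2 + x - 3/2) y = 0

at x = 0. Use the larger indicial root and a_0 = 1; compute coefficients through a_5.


Write in Frobenius form y'' + (p(x)/x) y' + (q(x)/x^2) y = 0:
  p(x) = 7/2,  q(x) = -x^2 + x - 3/2.
Indicial equation: r(r-1) + (7/2) r + (-3/2) = 0 -> roots r_1 = 1/2, r_2 = -3.
Take r = r_1 = 1/2. Let y(x) = x^r sum_{n>=0} a_n x^n with a_0 = 1.
Substitute y = x^r sum a_n x^n and match x^{r+n}. The recurrence is
  D(n) a_n + 1 a_{n-1} - 1 a_{n-2} = 0,  where D(n) = (r+n)(r+n-1) + (7/2)(r+n) + (-3/2).
  a_n = [-1 a_{n-1} + 1 a_{n-2}] / D(n).
Since the indicial polynomial factors as (r - r_1)(r - r_2), D(n) = (r_1 + n - r_1)(r_1 + n - r_2) = n(n + 7/2).
Evaluating step by step (a_0 = 1):
  n = 1: D(1) = 1(1 + 7/2) = 9/2; numerator = -1(1) = -1; a_1 = (-1)/(9/2) = -2/9
  n = 2: D(2) = 2(2 + 7/2) = 11; numerator = -1(-2/9) + 1(1) = 11/9; a_2 = (11/9)/(11) = 1/9
  n = 3: D(3) = 3(3 + 7/2) = 39/2; numerator = -1(1/9) + 1(-2/9) = -1/3; a_3 = (-1/3)/(39/2) = -2/117
  n = 4: D(4) = 4(4 + 7/2) = 30; numerator = -1(-2/117) + 1(1/9) = 5/39; a_4 = (5/39)/(30) = 1/234
  n = 5: D(5) = 5(5 + 7/2) = 85/2; numerator = -1(1/234) + 1(-2/117) = -5/234; a_5 = (-5/234)/(85/2) = -1/1989

r = 1/2; a_0 = 1; a_1 = -2/9; a_2 = 1/9; a_3 = -2/117; a_4 = 1/234; a_5 = -1/1989


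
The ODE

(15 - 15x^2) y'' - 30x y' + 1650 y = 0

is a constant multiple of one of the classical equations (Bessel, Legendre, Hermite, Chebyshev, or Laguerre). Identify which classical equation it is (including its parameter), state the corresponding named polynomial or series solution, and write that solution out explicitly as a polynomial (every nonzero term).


All three coefficients share the factor 15; dividing through by 15 gives  (1 - x^2) y'' - 2x y' + 110 y = 0.
This matches the Legendre equation (1 - x^2) y'' - 2x y' + n(n+1) y = 0 (note the -2x y' term) with n(n+1) = 110, so n = 10; the polynomial solution is P_10(x).
With y = sum_k a_k x^k, matching x^k gives (k+2)(k+1) a_{k+2} = [k(k+1) - n(n+1)] a_k = (k - 10)(k + 11) a_k. The right side vanishes at k = 10, so the series with the parity of 10 terminates at degree 10.
Standard normalization (P_n(1) = 1): leading coefficient (2n)!/(2^n (n!)^2) = 2432902008176640000/(1024*13168189440000) = 46189/256, so a_10 = 46189/256. Work downward with a_k = (k+1)(k+2) a_{k+2} / ((k - 10)(k + 11)):
  a_8 = (9)(10)(46189/256) / ((8 - 10)(8 + 11)) = (2078505/128)/(-38) = -109395/256
  a_6 = (7)(8)(-109395/256) / ((6 - 10)(6 + 11)) = (-765765/32)/(-68) = 45045/128
  a_4 = (5)(6)(45045/128) / ((4 - 10)(4 + 11)) = (675675/64)/(-90) = -15015/128
  a_2 = (3)(4)(-15015/128) / ((2 - 10)(2 + 11)) = (-45045/32)/(-104) = 3465/256
  a_0 = (1)(2)(3465/256) / ((0 - 10)(0 + 11)) = (3465/128)/(-110) = -63/256
Hence P_10(x) = 46189 x^10/256 - 109395 x^8/256 + 45045 x^6/128 - 15015 x^4/128 + 3465 x^2/256 - 63/256.

P_10(x); series = 46189 x^10/256 - 109395 x^8/256 + 45045 x^6/128 - 15015 x^4/128 + 3465 x^2/256 - 63/256


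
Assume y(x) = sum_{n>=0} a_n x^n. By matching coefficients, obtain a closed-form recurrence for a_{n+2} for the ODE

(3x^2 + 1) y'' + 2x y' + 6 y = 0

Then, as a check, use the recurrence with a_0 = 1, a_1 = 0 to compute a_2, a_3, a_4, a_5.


Substitute y = sum_n a_n x^n.
(1 + 3 x^2) y'' contributes (n+2)(n+1) a_{n+2} + 3 n(n-1) a_n at x^n.
2 x y'(x) contributes 2 n a_n at x^n.
6 y(x) contributes 6 a_n at x^n.
Matching x^n: (n+2)(n+1) a_{n+2} + (3 n(n-1) + 2 n + 6) a_n = 0.
Thus a_{n+2} = (-3 n(n-1) - 2 n - 6) / ((n+1)(n+2)) * a_n.

Check with a_0 = 1, a_1 = 0 (apply the recurrence for n = 0, 1, 2, 3): a_0 = 1, a_1 = 0, a_2 = -3, a_3 = 0, a_4 = 4, a_5 = 0.

a_(n+2) = (-3 n(n-1) - 2 n - 6) / ((n+1)(n+2)) * a_n; check: a_0 = 1, a_1 = 0, a_2 = -3, a_3 = 0, a_4 = 4, a_5 = 0


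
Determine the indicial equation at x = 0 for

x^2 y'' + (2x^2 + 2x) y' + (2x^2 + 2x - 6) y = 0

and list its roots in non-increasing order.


Divide by x^2 to reach normal form y'' + P_1(x) y' + P_2(x) y = 0 with P_1(x) = 2 + 2/x and P_2(x) = 2 + 2/x - 6/x^2.
x = 0 is a singular point because the y'-coefficient 2 + 2/x has a pole at x = 0 and the y-coefficient 2 + 2/x - 6/x^2 has a pole at x = 0.
It is a regular singular point because x P_1(x) = p(x) = 2x + 2 and x^2 P_2(x) = q(x) = 2x^2 + 2x - 6 are polynomials, hence analytic at x = 0.
p(0) = 2,  q(0) = -6.
Indicial equation: r(r-1) + p(0) r + q(0) = 0, i.e. r^2 + (p(0) - 1) r + q(0) = 0, i.e. r^2 + 1 r - 6 = 0.
Discriminant: (1)^2 - 4(-6) = 25, so r = (-1 ± 5)/2.
Solving: r_1 = 2, r_2 = -3.

indicial: r^2 + 1 r - 6 = 0; roots r_1 = 2, r_2 = -3


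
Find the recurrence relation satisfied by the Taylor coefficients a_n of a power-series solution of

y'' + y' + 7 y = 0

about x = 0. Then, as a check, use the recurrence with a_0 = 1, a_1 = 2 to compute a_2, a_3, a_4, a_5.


Substitute y = sum_n a_n x^n.
y''(x) has coefficient (n+2)(n+1) a_{n+2} at x^n;
y'(x) has coefficient (n+1) a_{n+1} at x^n;
7 y(x) has coefficient 7 a_n at x^n.
Matching x^n: (n+2)(n+1) a_{n+2} + (n+1) a_{n+1} + 7 a_n = 0.
Thus a_{n+2} = [-(n+1) a_{n+1} - 7 a_n] / ((n+1)(n+2)).

Check with a_0 = 1, a_1 = 2 (apply the recurrence for n = 0, 1, 2, 3): a_0 = 1, a_1 = 2, a_2 = -9/2, a_3 = -5/6, a_4 = 17/6, a_5 = -11/40.

a_(n+2) = [-(n+1) a_(n+1) - 7 a_n] / ((n+1)(n+2)); check: a_0 = 1, a_1 = 2, a_2 = -9/2, a_3 = -5/6, a_4 = 17/6, a_5 = -11/40


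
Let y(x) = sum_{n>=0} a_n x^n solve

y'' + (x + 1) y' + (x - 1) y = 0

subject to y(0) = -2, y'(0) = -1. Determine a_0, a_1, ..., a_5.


Ansatz: y(x) = sum_{n>=0} a_n x^n, so y'(x) = sum_{n>=1} n a_n x^(n-1) and y''(x) = sum_{n>=2} n(n-1) a_n x^(n-2).
Substitute into P(x) y'' + Q(x) y' + R(x) y = 0 with P(x) = 1, Q(x) = x + 1, R(x) = x - 1, and match powers of x.
Initial conditions: a_0 = -2, a_1 = -1.
Setting the coefficient of each power of x to zero and solving order by order (substituting the coefficients already found):
  x^0: 2 a_2 + a_1 - a_0 = 0  ->  2 a_2 = -a_1 + a_0 = -1  ->  a_2 = -1/2
  x^1: 6 a_3 + 2 a_2 + a_0 = 0  ->  6 a_3 = -2 a_2 - a_0 = 3  ->  a_3 = 1/2
  x^2: 12 a_4 + 3 a_3 + a_2 + a_1 = 0  ->  12 a_4 = -3 a_3 - a_2 - a_1 = 0  ->  a_4 = 0
  x^3: 20 a_5 + 4 a_4 + 2 a_3 + a_2 = 0  ->  20 a_5 = -4 a_4 - 2 a_3 - a_2 = -1/2  ->  a_5 = -1/40
Truncated series: y(x) = -2 - x - (1/2) x^2 + (1/2) x^3 - (1/40) x^5 + O(x^6).

a_0 = -2; a_1 = -1; a_2 = -1/2; a_3 = 1/2; a_4 = 0; a_5 = -1/40


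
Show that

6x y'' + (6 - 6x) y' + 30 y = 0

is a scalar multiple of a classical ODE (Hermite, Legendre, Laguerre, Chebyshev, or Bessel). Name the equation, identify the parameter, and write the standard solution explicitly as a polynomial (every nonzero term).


All three coefficients share the factor 6; dividing through by 6 gives  x y'' + (1 - x) y' + 5 y = 0.
This matches the Laguerre equation x y'' + (1 - x) y' + n y = 0 with n = 5; the polynomial solution is L_5(x).
With y = sum_k a_k x^k, matching x^k gives (k+1)k a_{k+1} + (k+1) a_{k+1} - k a_k + n a_k = 0, i.e. (k+1)^2 a_{k+1} = (k - n) a_k = (k - 5) a_k. The right side vanishes at k = 5, so the series terminates at degree 5.
Standard normalization L_n(0) = 1 gives a_0 = 1. Work upward with a_{k+1} = (k - 5) a_k / (k+1)^2:
  a_1 = (0 - 5)(1) / 1^2 = -5/1 = -5
  a_2 = (1 - 5)(-5) / 2^2 = 20/4 = 5
  a_3 = (2 - 5)(5) / 3^2 = -15/9 = -5/3
  a_4 = (3 - 5)(-5/3) / 4^2 = (10/3)/16 = 5/24
  a_5 = (4 - 5)(5/24) / 5^2 = (-5/24)/25 = -1/120
Hence L_5(x) = -x^5/120 + 5 x^4/24 - 5 x^3/3 + 5 x^2 - 5 x + 1.

L_5(x); series = -x^5/120 + 5 x^4/24 - 5 x^3/3 + 5 x^2 - 5 x + 1


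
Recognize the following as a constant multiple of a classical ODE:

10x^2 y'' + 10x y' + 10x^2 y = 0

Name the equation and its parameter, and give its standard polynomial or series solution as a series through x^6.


All three coefficients share the factor 10; dividing through by 10 gives  x^2 y'' + x y' + x^2 y = 0.
This matches the Bessel equation x^2 y'' + x y' + (x^2 - nu^2) y = 0 with nu^2 = 0, so nu = 0; the solution bounded at x = 0 is J_0(x).
Frobenius at x = 0: indicial roots ±nu; for r = nu the recurrence k(k + 2nu) c_k = -c_{k-2} gives the standard series J_nu(x) = sum_{k>=0} (-1)^k / (k! (k+nu)!) (x/2)^(2k+nu). Evaluate the first 4 terms:
  k = 0: (-1)^0 / (0! * 0! * 2^0) x^0 = 1/(1*1*1) x^0 = (1) x^0
  k = 1: (-1)^1 / (1! * 1! * 2^2) x^2 = -1/(1*1*4) x^2 = (-1/4) x^2
  k = 2: (-1)^2 / (2! * 2! * 2^4) x^4 = 1/(2*2*16) x^4 = (1/64) x^4
  k = 3: (-1)^3 / (3! * 3! * 2^6) x^6 = -1/(6*6*64) x^6 = (-1/2304) x^6
Hence J_0(x) = -x^6/2304 + x^4/64 - x^2/4 + 1 + ....

J_0(x); series = -x^6/2304 + x^4/64 - x^2/4 + 1


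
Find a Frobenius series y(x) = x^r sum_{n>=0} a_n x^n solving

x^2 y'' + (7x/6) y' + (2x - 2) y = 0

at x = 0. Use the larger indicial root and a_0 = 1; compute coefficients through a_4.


Write in Frobenius form y'' + (p(x)/x) y' + (q(x)/x^2) y = 0:
  p(x) = 7/6,  q(x) = 2x - 2.
Indicial equation: r(r-1) + (7/6) r + (-2) = 0 -> roots r_1 = 4/3, r_2 = -3/2.
Take r = r_1 = 4/3. Let y(x) = x^r sum_{n>=0} a_n x^n with a_0 = 1.
Substitute y = x^r sum a_n x^n and match x^{r+n}. The recurrence is
  D(n) a_n + 2 a_{n-1} = 0,  where D(n) = (r+n)(r+n-1) + (7/6)(r+n) + (-2).
  a_n = -2 / D(n) * a_{n-1}.
Since the indicial polynomial factors as (r - r_1)(r - r_2), D(n) = (r_1 + n - r_1)(r_1 + n - r_2) = n(n + 17/6).
Evaluating step by step (a_0 = 1):
  n = 1: D(1) = 1(1 + 17/6) = 23/6; numerator = -2(1) = -2; a_1 = (-2)/(23/6) = -12/23
  n = 2: D(2) = 2(2 + 17/6) = 29/3; numerator = -2(-12/23) = 24/23; a_2 = (24/23)/(29/3) = 72/667
  n = 3: D(3) = 3(3 + 17/6) = 35/2; numerator = -2(72/667) = -144/667; a_3 = (-144/667)/(35/2) = -288/23345
  n = 4: D(4) = 4(4 + 17/6) = 82/3; numerator = -2(-288/23345) = 576/23345; a_4 = (576/23345)/(82/3) = 864/957145

r = 4/3; a_0 = 1; a_1 = -12/23; a_2 = 72/667; a_3 = -288/23345; a_4 = 864/957145


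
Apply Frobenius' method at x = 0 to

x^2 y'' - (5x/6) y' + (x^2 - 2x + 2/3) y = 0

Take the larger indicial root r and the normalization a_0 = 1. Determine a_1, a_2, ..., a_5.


Write in Frobenius form y'' + (p(x)/x) y' + (q(x)/x^2) y = 0:
  p(x) = -5/6,  q(x) = x^2 - 2x + 2/3.
Indicial equation: r(r-1) + (-5/6) r + (2/3) = 0 -> roots r_1 = 4/3, r_2 = 1/2.
Take r = r_1 = 4/3. Let y(x) = x^r sum_{n>=0} a_n x^n with a_0 = 1.
Substitute y = x^r sum a_n x^n and match x^{r+n}. The recurrence is
  D(n) a_n - 2 a_{n-1} + 1 a_{n-2} = 0,  where D(n) = (r+n)(r+n-1) + (-5/6)(r+n) + (2/3).
  a_n = [2 a_{n-1} - 1 a_{n-2}] / D(n).
Since the indicial polynomial factors as (r - r_1)(r - r_2), D(n) = (r_1 + n - r_1)(r_1 + n - r_2) = n(n + 5/6).
Evaluating step by step (a_0 = 1):
  n = 1: D(1) = 1(1 + 5/6) = 11/6; numerator = 2(1) = 2; a_1 = (2)/(11/6) = 12/11
  n = 2: D(2) = 2(2 + 5/6) = 17/3; numerator = 2(12/11) - 1(1) = 13/11; a_2 = (13/11)/(17/3) = 39/187
  n = 3: D(3) = 3(3 + 5/6) = 23/2; numerator = 2(39/187) - 1(12/11) = -126/187; a_3 = (-126/187)/(23/2) = -252/4301
  n = 4: D(4) = 4(4 + 5/6) = 58/3; numerator = 2(-252/4301) - 1(39/187) = -1401/4301; a_4 = (-1401/4301)/(58/3) = -4203/249458
  n = 5: D(5) = 5(5 + 5/6) = 175/6; numerator = 2(-4203/249458) - 1(-252/4301) = 135/5423; a_5 = (135/5423)/(175/6) = 162/189805

r = 4/3; a_0 = 1; a_1 = 12/11; a_2 = 39/187; a_3 = -252/4301; a_4 = -4203/249458; a_5 = 162/189805


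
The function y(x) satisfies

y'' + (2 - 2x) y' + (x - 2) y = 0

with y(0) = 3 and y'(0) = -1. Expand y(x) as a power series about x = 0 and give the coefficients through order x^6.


Ansatz: y(x) = sum_{n>=0} a_n x^n, so y'(x) = sum_{n>=1} n a_n x^(n-1) and y''(x) = sum_{n>=2} n(n-1) a_n x^(n-2).
Substitute into P(x) y'' + Q(x) y' + R(x) y = 0 with P(x) = 1, Q(x) = 2 - 2x, R(x) = x - 2, and match powers of x.
Initial conditions: a_0 = 3, a_1 = -1.
Setting the coefficient of each power of x to zero and solving order by order (substituting the coefficients already found):
  x^0: 2 a_2 + 2 a_1 - 2 a_0 = 0  ->  2 a_2 = -2 a_1 + 2 a_0 = 8  ->  a_2 = 4
  x^1: 6 a_3 + 4 a_2 - 4 a_1 + a_0 = 0  ->  6 a_3 = -4 a_2 + 4 a_1 - a_0 = -23  ->  a_3 = -23/6
  x^2: 12 a_4 + 6 a_3 - 6 a_2 + a_1 = 0  ->  12 a_4 = -6 a_3 + 6 a_2 - a_1 = 48  ->  a_4 = 4
  x^3: 20 a_5 + 8 a_4 - 8 a_3 + a_2 = 0  ->  20 a_5 = -8 a_4 + 8 a_3 - a_2 = -200/3  ->  a_5 = -10/3
  x^4: 30 a_6 + 10 a_5 - 10 a_4 + a_3 = 0  ->  30 a_6 = -10 a_5 + 10 a_4 - a_3 = 463/6  ->  a_6 = 463/180
Truncated series: y(x) = 3 - x + 4 x^2 - (23/6) x^3 + 4 x^4 - (10/3) x^5 + (463/180) x^6 + O(x^7).

a_0 = 3; a_1 = -1; a_2 = 4; a_3 = -23/6; a_4 = 4; a_5 = -10/3; a_6 = 463/180


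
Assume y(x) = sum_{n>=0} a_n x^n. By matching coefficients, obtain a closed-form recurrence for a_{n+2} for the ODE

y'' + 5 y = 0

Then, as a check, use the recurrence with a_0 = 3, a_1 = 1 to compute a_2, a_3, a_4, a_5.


Substitute y = sum_n a_n x^n into y'' + (const) y = 0.
y''(x) = sum_{n>=0} (n+2)(n+1) a_{n+2} x^n.
The ODE becomes sum_n [(n+2)(n+1) a_{n+2} + 5 a_n] x^n = 0.
Setting each coefficient to zero gives the recurrence:
  (n+2)(n+1) a_{n+2} + 5 a_n = 0,
  a_{n+2} = -5 / ((n+1)(n+2)) a_n.

Check with a_0 = 3, a_1 = 1 (apply the recurrence for n = 0, 1, 2, 3): a_0 = 3, a_1 = 1, a_2 = -15/2, a_3 = -5/6, a_4 = 25/8, a_5 = 5/24.

a_{n+2} = -5/((n+1)(n+2)) * a_n; check: a_0 = 3, a_1 = 1, a_2 = -15/2, a_3 = -5/6, a_4 = 25/8, a_5 = 5/24


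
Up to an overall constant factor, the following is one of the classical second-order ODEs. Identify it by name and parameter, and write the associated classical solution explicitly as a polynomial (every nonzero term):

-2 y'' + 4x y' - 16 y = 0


All three coefficients share the factor -2; dividing through by -2 gives  y'' - 2x y' + 8 y = 0.
This matches the Hermite equation y'' - 2x y' + 2n y = 0 with 2n = 8, so n = 4; the polynomial solution is H_4(x).
With y = sum_k a_k x^k, matching x^k gives (k+2)(k+1) a_{k+2} = 2(k - n) a_k = 2(k - 4) a_k. The right side vanishes at k = 4, so the series with the parity of 4 terminates at degree 4.
Standard normalization: leading coefficient of H_n is 2^n, so a_4 = 2^4 = 16. Work downward with a_k = (k+1)(k+2) a_{k+2} / (2(k - n)):
  a_2 = (3)(4)(16) / (2(2 - 4)) = 192/(-4) = -48
  a_0 = (1)(2)(-48) / (2(0 - 4)) = -96/(-8) = 12
Hence H_4(x) = 16 x^4 - 48 x^2 + 12.

H_4(x); series = 16 x^4 - 48 x^2 + 12


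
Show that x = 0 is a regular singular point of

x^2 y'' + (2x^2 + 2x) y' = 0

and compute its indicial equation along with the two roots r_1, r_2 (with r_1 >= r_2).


Divide by x^2 to reach normal form y'' + P_1(x) y' + P_2(x) y = 0 with P_1(x) = 2 + 2/x and P_2(x) = 0.
x = 0 is a singular point because the y'-coefficient 2 + 2/x has a pole at x = 0.
It is a regular singular point because x P_1(x) = p(x) = 2x + 2 and x^2 P_2(x) = q(x) = 0 are polynomials, hence analytic at x = 0.
p(0) = 2,  q(0) = 0.
Indicial equation: r(r-1) + p(0) r + q(0) = 0, i.e. r^2 + (p(0) - 1) r + q(0) = 0, i.e. r^2 + 1 r = 0.
Discriminant: (1)^2 - 4(0) = 1, so r = (-1 ± 1)/2.
Solving: r_1 = 0, r_2 = -1.

indicial: r^2 + 1 r = 0; roots r_1 = 0, r_2 = -1


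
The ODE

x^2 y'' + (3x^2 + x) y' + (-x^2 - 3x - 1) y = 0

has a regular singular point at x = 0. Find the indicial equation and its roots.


Divide by x^2 to reach normal form y'' + P_1(x) y' + P_2(x) y = 0 with P_1(x) = 3 + 1/x and P_2(x) = -1 - 3/x - 1/x^2.
x = 0 is a singular point because the y'-coefficient 3 + 1/x has a pole at x = 0 and the y-coefficient -1 - 3/x - 1/x^2 has a pole at x = 0.
It is a regular singular point because x P_1(x) = p(x) = 3x + 1 and x^2 P_2(x) = q(x) = -x^2 - 3x - 1 are polynomials, hence analytic at x = 0.
p(0) = 1,  q(0) = -1.
Indicial equation: r(r-1) + p(0) r + q(0) = 0, i.e. r^2 + (p(0) - 1) r + q(0) = 0, i.e. r^2 - 1 = 0.
Discriminant: (0)^2 - 4(-1) = 4, so r = (0 ± 2)/2.
Solving: r_1 = 1, r_2 = -1.

indicial: r^2 - 1 = 0; roots r_1 = 1, r_2 = -1


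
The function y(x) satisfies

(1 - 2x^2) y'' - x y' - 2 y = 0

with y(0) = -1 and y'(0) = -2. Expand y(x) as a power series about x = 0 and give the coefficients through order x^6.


Ansatz: y(x) = sum_{n>=0} a_n x^n, so y'(x) = sum_{n>=1} n a_n x^(n-1) and y''(x) = sum_{n>=2} n(n-1) a_n x^(n-2).
Substitute into P(x) y'' + Q(x) y' + R(x) y = 0 with P(x) = 1 - 2x^2, Q(x) = -x, R(x) = -2, and match powers of x.
Initial conditions: a_0 = -1, a_1 = -2.
Setting the coefficient of each power of x to zero and solving order by order (substituting the coefficients already found):
  x^0: 2 a_2 - 2 a_0 = 0  ->  2 a_2 = 2 a_0 = -2  ->  a_2 = -1
  x^1: 6 a_3 - 3 a_1 = 0  ->  6 a_3 = 3 a_1 = -6  ->  a_3 = -1
  x^2: 12 a_4 - 8 a_2 = 0  ->  12 a_4 = 8 a_2 = -8  ->  a_4 = -2/3
  x^3: 20 a_5 - 17 a_3 = 0  ->  20 a_5 = 17 a_3 = -17  ->  a_5 = -17/20
  x^4: 30 a_6 - 30 a_4 = 0  ->  30 a_6 = 30 a_4 = -20  ->  a_6 = -2/3
Truncated series: y(x) = -1 - 2 x - x^2 - x^3 - (2/3) x^4 - (17/20) x^5 - (2/3) x^6 + O(x^7).

a_0 = -1; a_1 = -2; a_2 = -1; a_3 = -1; a_4 = -2/3; a_5 = -17/20; a_6 = -2/3
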